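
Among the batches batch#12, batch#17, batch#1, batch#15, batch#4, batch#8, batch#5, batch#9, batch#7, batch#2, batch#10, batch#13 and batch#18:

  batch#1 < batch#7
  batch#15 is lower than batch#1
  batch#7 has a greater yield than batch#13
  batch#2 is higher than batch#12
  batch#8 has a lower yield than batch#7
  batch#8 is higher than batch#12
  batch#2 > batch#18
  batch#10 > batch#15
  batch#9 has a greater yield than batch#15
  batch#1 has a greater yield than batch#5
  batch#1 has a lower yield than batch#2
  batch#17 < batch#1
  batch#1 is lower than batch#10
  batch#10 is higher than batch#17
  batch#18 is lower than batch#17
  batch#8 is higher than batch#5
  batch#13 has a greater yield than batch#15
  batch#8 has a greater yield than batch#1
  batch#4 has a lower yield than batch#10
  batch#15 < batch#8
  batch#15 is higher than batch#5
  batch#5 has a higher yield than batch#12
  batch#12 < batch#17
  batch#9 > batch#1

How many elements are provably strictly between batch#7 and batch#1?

1

The relations place batch#1 below batch#7. An element lies strictly between them when it is forced above batch#1 and also forced below batch#7.
Above batch#1: {batch#8, batch#9, batch#2, batch#10}. Below batch#7: {batch#18, batch#12, batch#5, batch#17, batch#15, batch#8, batch#13}.
Intersection: {batch#8} — 1.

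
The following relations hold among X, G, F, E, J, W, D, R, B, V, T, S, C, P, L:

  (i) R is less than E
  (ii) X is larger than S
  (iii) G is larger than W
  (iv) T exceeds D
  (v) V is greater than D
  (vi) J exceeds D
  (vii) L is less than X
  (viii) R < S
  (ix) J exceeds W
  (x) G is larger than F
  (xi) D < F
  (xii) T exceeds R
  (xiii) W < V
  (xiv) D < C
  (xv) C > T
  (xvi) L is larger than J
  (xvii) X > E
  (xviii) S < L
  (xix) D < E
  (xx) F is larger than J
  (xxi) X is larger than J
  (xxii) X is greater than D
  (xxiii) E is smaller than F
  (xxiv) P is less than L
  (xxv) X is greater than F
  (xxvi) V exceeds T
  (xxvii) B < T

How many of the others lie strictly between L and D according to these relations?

1

The relations place D below L. An element lies strictly between them when it is forced above D and also forced below L.
Above D: {T, E, C, J, F, G, X, V}. Below L: {W, R, P, J, S}.
Intersection: {J} — 1.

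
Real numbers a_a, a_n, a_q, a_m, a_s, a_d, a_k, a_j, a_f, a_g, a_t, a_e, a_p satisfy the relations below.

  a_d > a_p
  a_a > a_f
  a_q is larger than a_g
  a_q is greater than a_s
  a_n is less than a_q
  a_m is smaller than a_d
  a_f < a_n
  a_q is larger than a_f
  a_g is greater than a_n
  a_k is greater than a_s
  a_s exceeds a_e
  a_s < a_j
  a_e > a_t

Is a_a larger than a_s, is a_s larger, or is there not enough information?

Following every chain through a_s: above a_s we get a_j, a_k, a_q; below a_s we get a_t, a_e.
a_a is not reached, and no chain runs the other way from a_a to a_s.
So the given relations leave the order of a_s and a_a undetermined.

undetermined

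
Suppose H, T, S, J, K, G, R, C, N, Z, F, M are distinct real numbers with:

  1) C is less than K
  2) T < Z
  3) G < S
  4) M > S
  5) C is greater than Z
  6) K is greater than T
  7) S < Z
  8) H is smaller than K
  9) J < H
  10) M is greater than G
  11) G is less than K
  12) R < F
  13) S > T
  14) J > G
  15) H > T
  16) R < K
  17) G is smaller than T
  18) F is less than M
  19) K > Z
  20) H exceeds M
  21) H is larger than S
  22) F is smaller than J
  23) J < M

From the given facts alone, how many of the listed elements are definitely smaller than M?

6

Directly below M: G, F, S, J.
One step further: R, T (6 so far).
No other element is forced below M by the given relations, so the count is 6.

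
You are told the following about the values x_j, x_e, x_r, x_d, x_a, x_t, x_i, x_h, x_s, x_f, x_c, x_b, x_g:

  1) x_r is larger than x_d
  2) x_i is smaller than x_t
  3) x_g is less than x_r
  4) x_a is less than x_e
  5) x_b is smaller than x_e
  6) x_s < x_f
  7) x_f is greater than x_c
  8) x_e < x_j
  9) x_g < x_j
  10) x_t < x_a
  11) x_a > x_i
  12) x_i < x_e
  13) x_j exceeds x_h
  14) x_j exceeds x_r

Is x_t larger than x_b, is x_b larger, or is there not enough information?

undetermined

Following every chain through x_b: above x_b we get x_e, x_j.
x_t is not reached, and no chain runs the other way from x_t to x_b.
So the given relations leave the order of x_b and x_t undetermined.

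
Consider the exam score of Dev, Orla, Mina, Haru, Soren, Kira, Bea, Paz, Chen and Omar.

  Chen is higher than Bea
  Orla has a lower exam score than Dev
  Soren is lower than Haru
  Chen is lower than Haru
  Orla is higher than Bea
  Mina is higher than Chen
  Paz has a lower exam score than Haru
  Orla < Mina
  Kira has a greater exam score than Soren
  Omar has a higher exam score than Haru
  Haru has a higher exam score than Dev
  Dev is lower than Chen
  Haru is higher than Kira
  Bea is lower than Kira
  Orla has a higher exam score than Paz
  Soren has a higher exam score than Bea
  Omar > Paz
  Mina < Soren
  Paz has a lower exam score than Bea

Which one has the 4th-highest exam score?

Soren

The consecutive relations fix a unique order: Paz < Bea < Orla < Dev < Chen < Mina < Soren < Kira < Haru < Omar.
The 4th largest is Soren.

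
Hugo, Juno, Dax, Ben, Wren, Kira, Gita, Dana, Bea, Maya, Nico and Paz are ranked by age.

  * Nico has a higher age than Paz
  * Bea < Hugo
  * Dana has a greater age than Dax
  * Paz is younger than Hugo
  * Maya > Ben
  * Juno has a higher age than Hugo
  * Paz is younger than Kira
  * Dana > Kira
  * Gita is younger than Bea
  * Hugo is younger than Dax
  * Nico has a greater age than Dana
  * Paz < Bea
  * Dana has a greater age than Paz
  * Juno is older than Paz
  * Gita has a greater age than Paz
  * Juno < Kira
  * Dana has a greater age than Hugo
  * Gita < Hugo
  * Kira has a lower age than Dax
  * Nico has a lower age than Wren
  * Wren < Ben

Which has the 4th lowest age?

Hugo

Piecing the relations together gives one ordering: Paz < Gita < Bea < Hugo < Juno < Kira < Dax < Dana < Nico < Wren < Ben < Maya.
Counting 4 from the smallest end gives Hugo.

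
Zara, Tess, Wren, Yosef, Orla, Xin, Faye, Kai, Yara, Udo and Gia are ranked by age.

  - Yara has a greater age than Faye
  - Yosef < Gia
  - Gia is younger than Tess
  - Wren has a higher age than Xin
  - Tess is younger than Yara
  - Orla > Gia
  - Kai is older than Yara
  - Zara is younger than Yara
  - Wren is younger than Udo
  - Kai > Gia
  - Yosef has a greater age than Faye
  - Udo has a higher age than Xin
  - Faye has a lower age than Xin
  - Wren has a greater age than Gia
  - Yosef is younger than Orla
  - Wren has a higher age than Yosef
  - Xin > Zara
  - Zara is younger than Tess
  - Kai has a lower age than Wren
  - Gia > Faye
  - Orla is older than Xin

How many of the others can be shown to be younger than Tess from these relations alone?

The elements the relations force below Tess are Faye, Yosef, Gia, Zara — no chain reaches any other.
That is 4.

4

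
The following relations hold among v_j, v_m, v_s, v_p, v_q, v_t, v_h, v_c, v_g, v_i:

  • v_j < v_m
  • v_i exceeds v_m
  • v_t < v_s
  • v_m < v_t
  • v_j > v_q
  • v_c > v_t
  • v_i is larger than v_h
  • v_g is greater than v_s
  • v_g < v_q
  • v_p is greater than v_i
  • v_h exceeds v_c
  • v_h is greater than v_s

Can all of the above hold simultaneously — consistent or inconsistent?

Chaining the given relations yields v_s < v_g < v_q < v_j < v_m < v_t, so v_s < v_t. But one relation states v_t < v_s. These cannot both hold.

inconsistent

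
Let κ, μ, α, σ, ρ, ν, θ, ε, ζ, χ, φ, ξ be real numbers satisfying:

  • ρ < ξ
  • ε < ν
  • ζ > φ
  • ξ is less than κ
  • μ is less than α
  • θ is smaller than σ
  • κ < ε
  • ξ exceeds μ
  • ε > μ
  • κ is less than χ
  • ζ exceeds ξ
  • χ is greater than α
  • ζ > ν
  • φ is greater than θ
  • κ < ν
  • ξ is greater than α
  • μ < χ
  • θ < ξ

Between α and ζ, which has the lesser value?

α

α < ξ and ξ < κ give α < κ.
Then κ < ε extends the chain to ε.
With ε < ν: α < ξ < κ < ε < ν.
Then ν < ζ extends the chain to ζ.
So α < ζ; α is the smaller of the two.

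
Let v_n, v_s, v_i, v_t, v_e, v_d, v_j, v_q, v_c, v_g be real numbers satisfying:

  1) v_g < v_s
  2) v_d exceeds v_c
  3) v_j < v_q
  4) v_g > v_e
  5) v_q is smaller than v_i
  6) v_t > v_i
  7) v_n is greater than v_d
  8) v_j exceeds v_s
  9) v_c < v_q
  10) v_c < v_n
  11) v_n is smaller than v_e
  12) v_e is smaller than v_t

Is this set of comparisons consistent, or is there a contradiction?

consistent

Every relation is compatible with v_c < v_d < v_n < v_e < v_g < v_s < v_j < v_q < v_i < v_t; the set is consistent.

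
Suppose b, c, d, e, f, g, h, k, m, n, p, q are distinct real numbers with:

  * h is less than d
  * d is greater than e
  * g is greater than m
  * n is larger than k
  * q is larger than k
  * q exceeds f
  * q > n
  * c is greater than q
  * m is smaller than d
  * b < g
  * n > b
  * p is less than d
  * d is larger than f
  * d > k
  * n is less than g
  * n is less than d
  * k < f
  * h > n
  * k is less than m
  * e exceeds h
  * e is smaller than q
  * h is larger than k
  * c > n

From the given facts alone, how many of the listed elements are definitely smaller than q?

6

The elements the relations force below q are k, b, f, n, h, e — no chain reaches any other.
That is 6.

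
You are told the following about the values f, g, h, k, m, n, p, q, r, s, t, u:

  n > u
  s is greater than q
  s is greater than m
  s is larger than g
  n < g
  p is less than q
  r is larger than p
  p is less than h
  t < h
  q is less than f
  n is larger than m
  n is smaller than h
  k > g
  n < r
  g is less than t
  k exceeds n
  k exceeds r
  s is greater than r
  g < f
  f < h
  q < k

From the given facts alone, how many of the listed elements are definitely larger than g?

Directly above g: t, f, s, k.
One step further: h (5 so far).
No other element is forced above g by the given relations, so the count is 5.

5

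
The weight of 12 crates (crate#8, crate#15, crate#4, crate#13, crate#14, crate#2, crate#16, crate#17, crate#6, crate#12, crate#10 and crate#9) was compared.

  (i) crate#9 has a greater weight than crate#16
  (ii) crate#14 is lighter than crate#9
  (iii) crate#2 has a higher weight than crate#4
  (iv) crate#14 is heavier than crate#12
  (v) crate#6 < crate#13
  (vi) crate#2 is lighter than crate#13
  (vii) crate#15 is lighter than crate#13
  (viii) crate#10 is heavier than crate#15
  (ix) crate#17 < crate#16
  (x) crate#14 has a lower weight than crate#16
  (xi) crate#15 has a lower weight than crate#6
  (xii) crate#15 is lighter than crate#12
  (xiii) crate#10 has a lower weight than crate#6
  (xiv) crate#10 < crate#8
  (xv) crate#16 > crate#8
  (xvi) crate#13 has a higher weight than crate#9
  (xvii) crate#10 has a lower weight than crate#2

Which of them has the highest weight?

crate#13

Chaining downward from crate#13: directly below it, crate#15, crate#2, crate#6, crate#9; then crate#10, crate#4, crate#14, crate#16; then crate#12, crate#17, crate#8.
That covers every other element, and nothing is given above crate#13, so crate#13 is the highest weight.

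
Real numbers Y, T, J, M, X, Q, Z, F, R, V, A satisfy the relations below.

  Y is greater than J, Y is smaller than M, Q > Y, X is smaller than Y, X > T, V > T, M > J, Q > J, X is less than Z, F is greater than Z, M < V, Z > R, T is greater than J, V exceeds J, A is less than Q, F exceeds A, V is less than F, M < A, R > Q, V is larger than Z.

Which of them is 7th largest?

Piecing the relations together gives one ordering: J < T < X < Y < M < A < Q < R < Z < V < F.
The 7th largest is M.

M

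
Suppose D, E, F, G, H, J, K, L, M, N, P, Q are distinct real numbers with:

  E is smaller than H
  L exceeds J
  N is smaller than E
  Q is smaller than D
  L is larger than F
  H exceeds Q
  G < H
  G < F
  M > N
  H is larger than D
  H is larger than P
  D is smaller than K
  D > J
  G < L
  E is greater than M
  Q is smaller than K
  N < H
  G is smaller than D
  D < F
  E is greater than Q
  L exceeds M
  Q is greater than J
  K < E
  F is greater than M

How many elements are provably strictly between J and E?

3

The relations place J below E. An element lies strictly between them when it is forced above J and also forced below E.
Above J: {Q, D, K, H, F, L}. Below E: {N, M, Q, G, D, K}.
Intersection: {Q, D, K} — 3.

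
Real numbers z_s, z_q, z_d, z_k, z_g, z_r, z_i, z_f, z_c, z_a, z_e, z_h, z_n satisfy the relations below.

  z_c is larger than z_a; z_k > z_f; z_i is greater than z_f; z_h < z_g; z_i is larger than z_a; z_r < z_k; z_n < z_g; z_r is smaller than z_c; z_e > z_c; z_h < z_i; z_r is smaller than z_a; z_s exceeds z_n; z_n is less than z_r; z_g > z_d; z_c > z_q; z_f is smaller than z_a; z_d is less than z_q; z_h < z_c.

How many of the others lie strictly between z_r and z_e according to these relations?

Chaining upward from z_r reaches: z_a, z_i, z_c, z_k.
Chaining downward from z_e reaches: z_h, z_f, z_n, z_a, z_d, z_q, z_c.
Strictly between z_r and z_e are those in both lists: z_a, z_c — 2 elements.

2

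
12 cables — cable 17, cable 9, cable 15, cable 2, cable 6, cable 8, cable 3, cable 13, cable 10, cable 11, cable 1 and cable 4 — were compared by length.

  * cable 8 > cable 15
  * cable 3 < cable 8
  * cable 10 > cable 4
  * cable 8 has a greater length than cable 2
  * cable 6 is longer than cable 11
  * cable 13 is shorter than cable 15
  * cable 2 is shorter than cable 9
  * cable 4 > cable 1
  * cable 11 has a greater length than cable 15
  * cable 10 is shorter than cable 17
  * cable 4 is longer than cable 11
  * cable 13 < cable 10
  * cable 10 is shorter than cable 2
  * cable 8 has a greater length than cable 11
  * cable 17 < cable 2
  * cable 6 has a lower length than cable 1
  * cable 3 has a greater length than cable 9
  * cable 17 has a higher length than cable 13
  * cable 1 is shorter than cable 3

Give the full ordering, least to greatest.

cable 13 < cable 15 < cable 11 < cable 6 < cable 1 < cable 4 < cable 10 < cable 17 < cable 2 < cable 9 < cable 3 < cable 8

The consecutive links are each given: cable 13 < cable 15; cable 15 < cable 11; cable 11 < cable 6; cable 6 < cable 1; cable 1 < cable 4; cable 4 < cable 10; cable 10 < cable 17; cable 17 < cable 2; cable 2 < cable 9; cable 9 < cable 3; cable 3 < cable 8.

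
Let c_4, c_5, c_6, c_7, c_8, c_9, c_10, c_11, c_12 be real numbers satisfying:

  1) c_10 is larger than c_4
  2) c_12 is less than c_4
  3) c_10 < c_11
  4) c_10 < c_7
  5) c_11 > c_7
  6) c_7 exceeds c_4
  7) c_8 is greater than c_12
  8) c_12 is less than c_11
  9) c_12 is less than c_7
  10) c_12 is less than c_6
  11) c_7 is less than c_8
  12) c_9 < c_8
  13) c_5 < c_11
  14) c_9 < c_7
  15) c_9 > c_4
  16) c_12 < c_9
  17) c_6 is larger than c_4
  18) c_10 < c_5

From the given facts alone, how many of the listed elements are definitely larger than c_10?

Directly above c_10: c_5, c_7, c_11.
One step further: c_8 (4 so far).
Nothing else is reachable above c_10; 4 in all.

4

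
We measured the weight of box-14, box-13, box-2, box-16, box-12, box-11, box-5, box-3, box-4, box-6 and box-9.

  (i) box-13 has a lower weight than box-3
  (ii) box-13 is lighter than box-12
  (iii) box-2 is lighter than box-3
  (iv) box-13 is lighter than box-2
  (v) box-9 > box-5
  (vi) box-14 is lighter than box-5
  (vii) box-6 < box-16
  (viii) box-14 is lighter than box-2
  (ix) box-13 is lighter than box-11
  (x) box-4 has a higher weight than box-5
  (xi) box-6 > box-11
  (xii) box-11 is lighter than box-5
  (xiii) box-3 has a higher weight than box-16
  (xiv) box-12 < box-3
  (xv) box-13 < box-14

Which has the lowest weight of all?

box-14 is not least since box-13 < box-14; box-11 is not least since box-13 < box-11; box-2 is not least since box-13 < box-2; box-5 is not least since box-11 < box-5; box-12 is not least since box-13 < box-12; box-6 is not least since box-11 < box-6; box-16 is not least since box-6 < box-16; box-9 is not least since box-5 < box-9; box-4 is not least since box-5 < box-4; box-3 is not least since box-13 < box-3.
Only box-13 has nothing below it, so box-13 is the lowest weight.

box-13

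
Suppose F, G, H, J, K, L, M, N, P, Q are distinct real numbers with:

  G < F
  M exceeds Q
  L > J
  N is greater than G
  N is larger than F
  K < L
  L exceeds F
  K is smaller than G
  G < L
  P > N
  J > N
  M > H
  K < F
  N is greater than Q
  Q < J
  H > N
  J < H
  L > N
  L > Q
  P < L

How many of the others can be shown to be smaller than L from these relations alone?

7

Directly below L: Q, K, G, F, N, P, J.
No other element is forced below L by the given relations, so the count is 7.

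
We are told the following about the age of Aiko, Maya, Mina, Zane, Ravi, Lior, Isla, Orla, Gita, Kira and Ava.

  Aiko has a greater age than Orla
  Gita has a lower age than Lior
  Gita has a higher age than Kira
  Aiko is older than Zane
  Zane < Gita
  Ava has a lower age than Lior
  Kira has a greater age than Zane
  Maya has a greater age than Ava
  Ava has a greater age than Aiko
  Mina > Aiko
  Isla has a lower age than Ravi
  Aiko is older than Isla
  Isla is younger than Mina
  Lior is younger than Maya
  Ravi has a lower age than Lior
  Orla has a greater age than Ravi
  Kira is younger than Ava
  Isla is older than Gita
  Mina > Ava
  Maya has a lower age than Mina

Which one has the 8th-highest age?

Isla

Piecing the relations together gives one ordering: Zane < Kira < Gita < Isla < Ravi < Orla < Aiko < Ava < Lior < Maya < Mina.
Counting 8 from the largest end gives Isla.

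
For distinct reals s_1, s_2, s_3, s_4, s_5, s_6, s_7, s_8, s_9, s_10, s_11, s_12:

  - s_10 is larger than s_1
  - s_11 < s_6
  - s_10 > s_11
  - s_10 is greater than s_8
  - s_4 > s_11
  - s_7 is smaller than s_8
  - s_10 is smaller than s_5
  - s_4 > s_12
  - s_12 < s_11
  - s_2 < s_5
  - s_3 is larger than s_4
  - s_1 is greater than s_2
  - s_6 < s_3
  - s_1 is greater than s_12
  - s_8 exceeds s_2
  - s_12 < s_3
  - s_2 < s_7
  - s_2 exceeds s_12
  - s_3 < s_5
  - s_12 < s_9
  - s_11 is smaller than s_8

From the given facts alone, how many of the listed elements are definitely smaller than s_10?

The elements the relations force below s_10 are s_12, s_11, s_2, s_1, s_7, s_8 — no chain reaches any other.
That is 6.

6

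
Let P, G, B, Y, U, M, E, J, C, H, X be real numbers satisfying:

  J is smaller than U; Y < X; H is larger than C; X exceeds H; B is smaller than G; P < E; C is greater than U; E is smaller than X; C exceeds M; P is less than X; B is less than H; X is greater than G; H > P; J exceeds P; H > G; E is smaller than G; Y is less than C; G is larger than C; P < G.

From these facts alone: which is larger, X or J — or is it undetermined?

X

Following the relations from J: J < U < C < G < X.
So X is larger.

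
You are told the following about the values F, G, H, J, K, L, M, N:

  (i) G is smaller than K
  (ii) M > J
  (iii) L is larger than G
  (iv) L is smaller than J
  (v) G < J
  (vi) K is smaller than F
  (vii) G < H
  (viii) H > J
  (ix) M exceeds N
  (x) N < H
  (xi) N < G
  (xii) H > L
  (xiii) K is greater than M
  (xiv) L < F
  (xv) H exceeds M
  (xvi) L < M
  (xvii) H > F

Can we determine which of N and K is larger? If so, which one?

Link the given pairs in sequence: N < G; G < L; L < J; J < M; M < K.
Together: N < G < L < J < M < K.
So K is larger.

K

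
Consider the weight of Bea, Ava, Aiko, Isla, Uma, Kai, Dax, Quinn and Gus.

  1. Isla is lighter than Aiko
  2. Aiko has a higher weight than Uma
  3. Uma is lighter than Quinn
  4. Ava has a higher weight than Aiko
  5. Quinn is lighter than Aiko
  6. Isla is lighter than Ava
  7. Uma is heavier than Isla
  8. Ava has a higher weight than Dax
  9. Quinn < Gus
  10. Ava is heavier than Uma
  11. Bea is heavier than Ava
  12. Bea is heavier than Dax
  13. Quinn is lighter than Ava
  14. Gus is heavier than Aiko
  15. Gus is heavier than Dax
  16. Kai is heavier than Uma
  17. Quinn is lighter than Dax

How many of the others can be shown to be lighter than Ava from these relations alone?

5

From Ava the given relations immediately reach Isla, Uma, Quinn, Aiko, Dax.
No other element is forced below Ava by the given relations, so the count is 5.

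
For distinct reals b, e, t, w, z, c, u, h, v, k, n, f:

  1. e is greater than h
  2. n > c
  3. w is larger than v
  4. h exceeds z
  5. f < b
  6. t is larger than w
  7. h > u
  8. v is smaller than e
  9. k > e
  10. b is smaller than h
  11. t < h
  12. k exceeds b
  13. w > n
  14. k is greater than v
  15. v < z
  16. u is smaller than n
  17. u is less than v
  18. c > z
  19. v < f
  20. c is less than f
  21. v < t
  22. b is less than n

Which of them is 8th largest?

f

Chaining the given pairs: u < v < z < c < f < b < n < w < t < h < e < k.
Counting 8 from the largest end gives f.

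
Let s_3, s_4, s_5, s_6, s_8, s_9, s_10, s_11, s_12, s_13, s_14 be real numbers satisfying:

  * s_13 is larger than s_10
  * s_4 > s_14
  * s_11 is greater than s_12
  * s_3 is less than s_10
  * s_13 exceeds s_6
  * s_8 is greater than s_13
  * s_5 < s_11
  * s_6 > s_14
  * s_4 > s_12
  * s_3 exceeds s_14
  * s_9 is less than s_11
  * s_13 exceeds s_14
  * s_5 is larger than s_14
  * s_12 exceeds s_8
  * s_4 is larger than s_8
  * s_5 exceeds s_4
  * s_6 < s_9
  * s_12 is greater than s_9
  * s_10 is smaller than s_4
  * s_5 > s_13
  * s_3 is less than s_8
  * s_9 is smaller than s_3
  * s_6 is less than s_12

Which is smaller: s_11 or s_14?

Link the given pairs in sequence: s_14 < s_6; s_6 < s_9; s_9 < s_3; s_3 < s_10; s_10 < s_13; s_13 < s_8; s_8 < s_12; s_12 < s_4; s_4 < s_5; s_5 < s_11.
Chaining these gives s_14 < s_6 < s_9 < s_3 < s_10 < s_13 < s_8 < s_12 < s_4 < s_5 < s_11.
So s_14 < s_11; s_14 is the smaller of the two.

s_14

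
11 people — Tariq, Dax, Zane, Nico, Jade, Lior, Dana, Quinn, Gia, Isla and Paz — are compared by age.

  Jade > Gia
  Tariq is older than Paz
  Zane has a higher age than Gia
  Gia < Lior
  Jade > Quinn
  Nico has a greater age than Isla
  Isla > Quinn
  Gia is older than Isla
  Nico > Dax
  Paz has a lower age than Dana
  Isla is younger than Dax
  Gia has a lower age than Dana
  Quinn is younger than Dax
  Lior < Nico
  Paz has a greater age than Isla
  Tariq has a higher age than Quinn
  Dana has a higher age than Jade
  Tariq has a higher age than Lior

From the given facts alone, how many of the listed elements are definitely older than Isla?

9

The elements the relations force above Isla are Paz, Dax, Gia, Lior, Jade, Nico, Dana, Tariq, Zane — no chain reaches any other.
That is 9.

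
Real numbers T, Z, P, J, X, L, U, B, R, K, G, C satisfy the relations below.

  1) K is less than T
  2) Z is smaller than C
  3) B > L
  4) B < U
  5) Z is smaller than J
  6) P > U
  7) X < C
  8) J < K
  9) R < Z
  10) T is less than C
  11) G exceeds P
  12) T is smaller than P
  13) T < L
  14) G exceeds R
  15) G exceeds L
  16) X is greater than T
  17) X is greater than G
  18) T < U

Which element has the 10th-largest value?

Piecing the relations together gives one ordering: R < Z < J < K < T < L < B < U < P < G < X < C.
Counting 10 from the largest end gives J.

J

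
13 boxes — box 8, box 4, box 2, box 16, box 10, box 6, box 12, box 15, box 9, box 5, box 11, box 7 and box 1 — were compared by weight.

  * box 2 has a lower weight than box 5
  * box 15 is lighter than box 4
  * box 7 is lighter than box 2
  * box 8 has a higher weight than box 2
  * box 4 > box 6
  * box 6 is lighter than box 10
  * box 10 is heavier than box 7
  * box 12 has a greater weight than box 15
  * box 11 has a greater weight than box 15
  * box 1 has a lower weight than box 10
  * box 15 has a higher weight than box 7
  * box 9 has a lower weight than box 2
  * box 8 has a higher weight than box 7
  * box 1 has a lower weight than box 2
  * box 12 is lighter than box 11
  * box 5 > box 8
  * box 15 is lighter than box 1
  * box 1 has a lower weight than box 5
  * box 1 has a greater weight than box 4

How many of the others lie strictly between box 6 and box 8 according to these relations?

3

Chaining upward from box 6 reaches: box 4, box 1, box 2, box 5, box 10.
Chaining downward from box 8 reaches: box 7, box 15, box 4, box 9, box 1, box 2.
Strictly between box 6 and box 8 are those in both lists: box 4, box 1, box 2 — 3 elements.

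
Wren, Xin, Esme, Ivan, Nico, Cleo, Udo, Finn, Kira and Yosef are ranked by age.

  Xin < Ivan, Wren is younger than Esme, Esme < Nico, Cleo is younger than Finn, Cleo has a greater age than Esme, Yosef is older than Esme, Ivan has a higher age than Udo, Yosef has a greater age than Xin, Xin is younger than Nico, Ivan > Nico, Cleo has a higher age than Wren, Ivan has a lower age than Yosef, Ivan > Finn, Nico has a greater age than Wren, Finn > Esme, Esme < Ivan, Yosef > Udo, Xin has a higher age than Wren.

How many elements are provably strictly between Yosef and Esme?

4

The relations place Esme below Yosef. An element lies strictly between them when it is forced above Esme and also forced below Yosef.
Above Esme: {Cleo, Finn, Nico, Ivan}. Below Yosef: {Wren, Cleo, Xin, Udo, Finn, Nico, Ivan}.
Intersection: {Cleo, Finn, Nico, Ivan} — 4.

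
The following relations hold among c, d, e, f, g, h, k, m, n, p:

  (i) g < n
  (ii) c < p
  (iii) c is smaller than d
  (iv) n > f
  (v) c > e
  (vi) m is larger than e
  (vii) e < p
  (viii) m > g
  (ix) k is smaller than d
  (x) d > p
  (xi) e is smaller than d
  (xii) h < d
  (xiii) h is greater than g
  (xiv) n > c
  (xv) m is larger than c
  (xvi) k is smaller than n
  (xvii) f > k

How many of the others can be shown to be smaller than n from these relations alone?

5

The elements the relations force below n are k, f, g, e, c — no chain reaches any other.
That is 5.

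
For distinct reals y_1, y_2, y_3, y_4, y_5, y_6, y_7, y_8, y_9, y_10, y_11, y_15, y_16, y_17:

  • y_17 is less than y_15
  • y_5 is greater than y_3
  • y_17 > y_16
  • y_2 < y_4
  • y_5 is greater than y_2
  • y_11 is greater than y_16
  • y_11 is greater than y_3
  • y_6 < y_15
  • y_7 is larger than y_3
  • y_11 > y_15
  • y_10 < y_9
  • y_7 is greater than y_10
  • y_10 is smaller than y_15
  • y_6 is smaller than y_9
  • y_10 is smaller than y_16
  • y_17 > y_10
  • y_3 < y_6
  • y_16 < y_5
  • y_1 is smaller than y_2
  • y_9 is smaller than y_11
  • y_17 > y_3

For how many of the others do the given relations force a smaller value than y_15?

From y_15 the given relations immediately reach y_10, y_17, y_6.
From those, y_3, y_16 — 5 in total.
Nothing else is reachable below y_15; 5 in all.

5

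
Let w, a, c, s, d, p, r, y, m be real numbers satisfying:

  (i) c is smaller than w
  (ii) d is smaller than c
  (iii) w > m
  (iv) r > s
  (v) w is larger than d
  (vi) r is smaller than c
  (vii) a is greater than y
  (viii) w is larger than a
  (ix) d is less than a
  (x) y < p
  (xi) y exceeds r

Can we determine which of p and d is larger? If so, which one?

undetermined

Following every chain through d: above d we get c, a, w.
p is not reached, and no chain runs the other way from p to d.
So the given relations leave the order of d and p undetermined.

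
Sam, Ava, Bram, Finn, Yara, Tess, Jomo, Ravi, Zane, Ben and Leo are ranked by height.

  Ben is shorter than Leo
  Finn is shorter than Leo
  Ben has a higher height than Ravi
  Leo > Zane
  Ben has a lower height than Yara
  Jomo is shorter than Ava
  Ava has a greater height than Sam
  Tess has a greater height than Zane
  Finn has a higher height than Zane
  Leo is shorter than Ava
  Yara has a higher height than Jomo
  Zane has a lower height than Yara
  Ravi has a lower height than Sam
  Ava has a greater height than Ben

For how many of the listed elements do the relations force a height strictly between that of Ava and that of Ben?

Chaining upward from Ben reaches: Yara, Leo.
Chaining downward from Ava reaches: Zane, Ravi, Jomo, Finn, Leo, Sam.
Strictly between Ben and Ava are those in both lists: Leo — 1 element.

1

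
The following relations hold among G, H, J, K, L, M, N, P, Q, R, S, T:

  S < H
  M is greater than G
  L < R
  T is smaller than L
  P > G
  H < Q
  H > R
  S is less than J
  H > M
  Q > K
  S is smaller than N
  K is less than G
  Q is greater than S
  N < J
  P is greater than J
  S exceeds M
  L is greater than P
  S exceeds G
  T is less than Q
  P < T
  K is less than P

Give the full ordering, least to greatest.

K < G < M < S < N < J < P < T < L < R < H < Q

Each adjacent pair is fixed by a given relation: K < G; G < M; M < S; S < N; N < J; J < P; P < T; T < L; L < R; R < H; H < Q. Chaining them end to end gives the full order.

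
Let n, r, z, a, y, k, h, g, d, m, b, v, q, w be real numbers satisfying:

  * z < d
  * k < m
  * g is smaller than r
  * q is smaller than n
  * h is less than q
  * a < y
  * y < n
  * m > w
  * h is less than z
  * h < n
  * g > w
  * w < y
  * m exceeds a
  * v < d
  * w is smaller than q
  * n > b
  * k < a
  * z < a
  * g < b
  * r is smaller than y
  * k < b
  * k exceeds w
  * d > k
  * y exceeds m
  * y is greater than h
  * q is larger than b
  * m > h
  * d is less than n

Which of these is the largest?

Chaining downward from n: directly below it, h, b, q, d, y; then w, k, v, g, z, r, a, m.
That covers every other element, and nothing is given above n, so n is the largest.

n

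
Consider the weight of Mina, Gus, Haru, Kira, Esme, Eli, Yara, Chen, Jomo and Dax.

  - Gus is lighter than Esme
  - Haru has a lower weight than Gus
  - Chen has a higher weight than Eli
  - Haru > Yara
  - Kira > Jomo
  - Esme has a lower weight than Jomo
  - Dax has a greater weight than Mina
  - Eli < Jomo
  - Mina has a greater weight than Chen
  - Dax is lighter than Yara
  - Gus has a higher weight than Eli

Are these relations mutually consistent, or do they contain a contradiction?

The single ordering Eli < Chen < Mina < Dax < Yara < Haru < Gus < Esme < Jomo < Kira satisfies every listed relation, so no contradiction arises.

consistent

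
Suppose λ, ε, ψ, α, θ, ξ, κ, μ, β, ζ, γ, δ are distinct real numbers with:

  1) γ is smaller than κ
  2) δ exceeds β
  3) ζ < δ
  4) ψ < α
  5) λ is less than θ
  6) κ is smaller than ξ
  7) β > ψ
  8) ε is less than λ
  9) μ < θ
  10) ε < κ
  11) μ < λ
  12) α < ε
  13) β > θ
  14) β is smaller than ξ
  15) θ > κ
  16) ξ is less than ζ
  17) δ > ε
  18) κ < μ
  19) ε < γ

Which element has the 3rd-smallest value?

Chaining the given pairs: ψ < α < ε < γ < κ < μ < λ < θ < β < ξ < ζ < δ.
Counting 3 from the smallest end gives ε.

ε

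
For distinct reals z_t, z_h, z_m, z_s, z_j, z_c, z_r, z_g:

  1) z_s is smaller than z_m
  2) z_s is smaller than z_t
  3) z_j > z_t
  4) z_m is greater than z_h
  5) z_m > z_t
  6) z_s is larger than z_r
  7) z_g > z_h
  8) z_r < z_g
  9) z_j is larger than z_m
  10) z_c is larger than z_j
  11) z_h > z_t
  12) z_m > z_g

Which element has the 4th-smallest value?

Chaining the given pairs: z_r < z_s < z_t < z_h < z_g < z_m < z_j < z_c.
Counting 4 from the smallest end gives z_h.

z_h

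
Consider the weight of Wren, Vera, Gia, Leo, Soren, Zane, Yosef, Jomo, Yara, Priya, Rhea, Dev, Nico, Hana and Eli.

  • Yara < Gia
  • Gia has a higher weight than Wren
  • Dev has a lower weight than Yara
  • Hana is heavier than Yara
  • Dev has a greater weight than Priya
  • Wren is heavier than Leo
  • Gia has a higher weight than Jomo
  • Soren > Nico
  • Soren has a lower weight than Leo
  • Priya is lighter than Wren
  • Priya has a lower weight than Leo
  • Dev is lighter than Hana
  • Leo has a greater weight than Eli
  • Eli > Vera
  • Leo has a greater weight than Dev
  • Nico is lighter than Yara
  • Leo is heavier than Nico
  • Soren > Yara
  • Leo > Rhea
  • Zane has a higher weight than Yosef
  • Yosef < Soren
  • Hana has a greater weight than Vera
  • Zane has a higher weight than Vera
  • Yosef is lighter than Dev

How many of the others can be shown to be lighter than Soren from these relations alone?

5

From Soren the given relations immediately reach Nico, Yosef, Yara.
From those, Dev — 4 in total.
From those, Priya — 5 in total.
No other element is forced below Soren by the given relations, so the count is 5.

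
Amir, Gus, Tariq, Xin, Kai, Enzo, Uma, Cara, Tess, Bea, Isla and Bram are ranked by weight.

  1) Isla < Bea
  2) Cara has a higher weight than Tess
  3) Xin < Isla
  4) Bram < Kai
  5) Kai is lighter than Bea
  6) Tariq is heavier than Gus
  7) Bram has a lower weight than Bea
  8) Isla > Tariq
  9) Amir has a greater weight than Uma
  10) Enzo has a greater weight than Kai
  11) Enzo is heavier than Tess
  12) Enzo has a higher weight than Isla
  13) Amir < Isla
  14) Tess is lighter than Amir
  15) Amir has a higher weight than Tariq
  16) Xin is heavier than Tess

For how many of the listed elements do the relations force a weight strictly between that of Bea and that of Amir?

Chaining upward from Amir reaches: Isla, Enzo.
Chaining downward from Bea reaches: Gus, Tess, Tariq, Xin, Uma, Bram, Isla, Kai.
Strictly between Amir and Bea are those in both lists: Isla — 1 element.

1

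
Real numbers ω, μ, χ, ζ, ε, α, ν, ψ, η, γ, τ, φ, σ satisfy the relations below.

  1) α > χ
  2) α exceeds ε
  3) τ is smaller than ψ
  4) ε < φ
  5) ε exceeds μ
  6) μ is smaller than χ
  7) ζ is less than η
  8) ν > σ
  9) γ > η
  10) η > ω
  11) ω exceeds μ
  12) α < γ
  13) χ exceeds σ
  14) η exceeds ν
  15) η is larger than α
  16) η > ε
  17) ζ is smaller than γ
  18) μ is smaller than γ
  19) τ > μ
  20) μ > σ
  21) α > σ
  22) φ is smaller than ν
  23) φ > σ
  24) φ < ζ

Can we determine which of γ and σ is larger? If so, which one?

γ

The relevant relations are σ < μ; μ < ε; ε < α; α < η; η < γ.
Together: σ < μ < ε < α < η < γ.
So γ is larger.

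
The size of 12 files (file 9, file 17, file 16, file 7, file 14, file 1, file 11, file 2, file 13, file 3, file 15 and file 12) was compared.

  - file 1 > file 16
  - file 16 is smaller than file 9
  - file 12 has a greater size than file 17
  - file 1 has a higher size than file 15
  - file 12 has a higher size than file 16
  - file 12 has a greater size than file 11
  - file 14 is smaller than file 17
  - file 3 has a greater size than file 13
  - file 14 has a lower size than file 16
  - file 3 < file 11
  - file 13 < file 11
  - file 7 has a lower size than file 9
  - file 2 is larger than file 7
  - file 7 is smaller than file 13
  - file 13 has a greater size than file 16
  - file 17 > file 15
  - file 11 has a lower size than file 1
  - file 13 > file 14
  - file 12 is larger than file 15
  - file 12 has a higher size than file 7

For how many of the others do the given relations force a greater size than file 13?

The elements the relations force above file 13 are file 3, file 11, file 12, file 1 — no chain reaches any other.
That is 4.

4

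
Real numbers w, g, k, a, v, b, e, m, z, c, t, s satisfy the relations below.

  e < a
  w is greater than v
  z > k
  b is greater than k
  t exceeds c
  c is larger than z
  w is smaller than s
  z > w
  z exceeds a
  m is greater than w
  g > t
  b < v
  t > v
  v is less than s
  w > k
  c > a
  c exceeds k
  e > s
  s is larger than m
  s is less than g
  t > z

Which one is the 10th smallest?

Piecing the relations together gives one ordering: k < b < v < w < m < s < e < a < z < c < t < g.
The 10th smallest is c.

c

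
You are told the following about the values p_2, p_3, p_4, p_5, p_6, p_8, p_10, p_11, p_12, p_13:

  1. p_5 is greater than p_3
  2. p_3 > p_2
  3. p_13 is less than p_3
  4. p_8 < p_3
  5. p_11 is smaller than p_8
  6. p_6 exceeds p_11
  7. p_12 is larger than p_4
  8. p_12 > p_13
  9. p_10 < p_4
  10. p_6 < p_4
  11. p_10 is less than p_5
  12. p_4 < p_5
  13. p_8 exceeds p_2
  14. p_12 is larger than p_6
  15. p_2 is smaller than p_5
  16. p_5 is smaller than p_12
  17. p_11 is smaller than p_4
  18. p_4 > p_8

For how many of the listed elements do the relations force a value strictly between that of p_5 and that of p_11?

The relations place p_11 below p_5. An element lies strictly between them when it is forced above p_11 and also forced below p_5.
Above p_11: {p_8, p_3, p_6, p_4, p_12}. Below p_5: {p_13, p_2, p_8, p_10, p_3, p_6, p_4}.
Intersection: {p_8, p_3, p_6, p_4} — 4.

4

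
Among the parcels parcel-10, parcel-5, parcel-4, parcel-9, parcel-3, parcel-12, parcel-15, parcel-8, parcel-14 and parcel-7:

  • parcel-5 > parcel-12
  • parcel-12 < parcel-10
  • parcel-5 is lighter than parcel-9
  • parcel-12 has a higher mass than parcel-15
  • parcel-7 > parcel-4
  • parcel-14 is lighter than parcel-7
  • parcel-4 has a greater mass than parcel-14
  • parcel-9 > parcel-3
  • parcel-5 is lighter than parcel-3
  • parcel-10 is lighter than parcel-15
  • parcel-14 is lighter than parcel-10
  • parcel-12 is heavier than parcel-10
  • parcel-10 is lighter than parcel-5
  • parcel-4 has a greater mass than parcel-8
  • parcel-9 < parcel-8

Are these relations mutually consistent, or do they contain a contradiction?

We have parcel-12 < parcel-10 stated directly, yet also parcel-10 < parcel-15 < parcel-12 by chaining the others — so parcel-10 < parcel-12. Contradiction.

inconsistent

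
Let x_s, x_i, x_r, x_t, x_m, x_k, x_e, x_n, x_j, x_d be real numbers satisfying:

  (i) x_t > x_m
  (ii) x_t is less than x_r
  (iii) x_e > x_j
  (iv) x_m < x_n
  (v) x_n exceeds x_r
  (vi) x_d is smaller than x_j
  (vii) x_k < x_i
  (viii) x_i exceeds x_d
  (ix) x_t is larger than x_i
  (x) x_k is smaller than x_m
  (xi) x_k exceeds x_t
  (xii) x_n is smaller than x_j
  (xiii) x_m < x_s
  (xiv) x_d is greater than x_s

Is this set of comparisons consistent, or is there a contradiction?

inconsistent

We have x_t < x_k stated directly, yet also x_k < x_m < x_s < x_d < x_i < x_t by chaining the others — so x_k < x_t. Contradiction.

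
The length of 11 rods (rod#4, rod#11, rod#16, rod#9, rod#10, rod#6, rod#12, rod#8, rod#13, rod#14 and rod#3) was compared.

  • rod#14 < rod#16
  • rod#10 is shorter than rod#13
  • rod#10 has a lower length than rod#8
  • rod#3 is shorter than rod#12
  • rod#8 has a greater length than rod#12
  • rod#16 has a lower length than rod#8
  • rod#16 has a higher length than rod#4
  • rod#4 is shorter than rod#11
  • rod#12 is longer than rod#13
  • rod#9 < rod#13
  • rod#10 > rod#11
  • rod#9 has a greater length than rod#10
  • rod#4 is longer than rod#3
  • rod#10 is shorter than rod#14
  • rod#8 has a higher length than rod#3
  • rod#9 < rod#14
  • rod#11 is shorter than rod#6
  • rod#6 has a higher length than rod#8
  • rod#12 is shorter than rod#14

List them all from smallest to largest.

rod#3 < rod#4 < rod#11 < rod#10 < rod#9 < rod#13 < rod#12 < rod#14 < rod#16 < rod#8 < rod#6

Each adjacent pair is fixed by a given relation: rod#3 < rod#4; rod#4 < rod#11; rod#11 < rod#10; rod#10 < rod#9; rod#9 < rod#13; rod#13 < rod#12; rod#12 < rod#14; rod#14 < rod#16; rod#16 < rod#8; rod#8 < rod#6. Chaining them end to end gives the full order.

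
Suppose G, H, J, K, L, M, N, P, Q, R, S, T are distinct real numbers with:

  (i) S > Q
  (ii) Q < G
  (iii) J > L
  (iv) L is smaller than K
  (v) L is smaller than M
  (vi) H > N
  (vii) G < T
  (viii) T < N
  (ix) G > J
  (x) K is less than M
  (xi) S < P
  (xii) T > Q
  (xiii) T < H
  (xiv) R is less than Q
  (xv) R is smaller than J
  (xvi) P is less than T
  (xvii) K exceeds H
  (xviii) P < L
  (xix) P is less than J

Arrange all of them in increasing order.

Nothing is placed below R, so it is least; from there R < Q; Q < S; S < P; P < L; L < J; J < G; G < T; T < N; N < H; H < K; K < M, each given directly.

R < Q < S < P < L < J < G < T < N < H < K < M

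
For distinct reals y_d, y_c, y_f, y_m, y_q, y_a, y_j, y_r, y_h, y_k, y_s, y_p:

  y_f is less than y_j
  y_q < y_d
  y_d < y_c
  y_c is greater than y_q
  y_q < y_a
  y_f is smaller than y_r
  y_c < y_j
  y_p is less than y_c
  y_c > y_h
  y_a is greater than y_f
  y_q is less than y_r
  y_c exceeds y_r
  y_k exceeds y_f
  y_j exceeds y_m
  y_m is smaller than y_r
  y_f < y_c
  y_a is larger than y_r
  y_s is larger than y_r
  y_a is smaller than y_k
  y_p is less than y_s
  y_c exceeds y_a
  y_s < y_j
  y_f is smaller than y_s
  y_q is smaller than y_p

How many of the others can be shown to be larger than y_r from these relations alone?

5

From y_r the given relations immediately reach y_a, y_c, y_s.
From those, y_j, y_k — 5 in total.
No other element is forced above y_r by the given relations, so the count is 5.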